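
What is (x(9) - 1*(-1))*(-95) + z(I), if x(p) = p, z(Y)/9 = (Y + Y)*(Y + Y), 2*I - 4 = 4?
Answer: -374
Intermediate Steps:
I = 4 (I = 2 + (½)*4 = 2 + 2 = 4)
z(Y) = 36*Y² (z(Y) = 9*((Y + Y)*(Y + Y)) = 9*((2*Y)*(2*Y)) = 9*(4*Y²) = 36*Y²)
(x(9) - 1*(-1))*(-95) + z(I) = (9 - 1*(-1))*(-95) + 36*4² = (9 + 1)*(-95) + 36*16 = 10*(-95) + 576 = -950 + 576 = -374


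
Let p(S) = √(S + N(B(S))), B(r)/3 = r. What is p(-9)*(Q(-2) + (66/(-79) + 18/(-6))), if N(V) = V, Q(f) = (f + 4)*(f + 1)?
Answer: -2766*I/79 ≈ -35.013*I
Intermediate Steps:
B(r) = 3*r
Q(f) = (1 + f)*(4 + f) (Q(f) = (4 + f)*(1 + f) = (1 + f)*(4 + f))
p(S) = 2*√S (p(S) = √(S + 3*S) = √(4*S) = 2*√S)
p(-9)*(Q(-2) + (66/(-79) + 18/(-6))) = (2*√(-9))*((4 + (-2)² + 5*(-2)) + (66/(-79) + 18/(-6))) = (2*(3*I))*((4 + 4 - 10) + (66*(-1/79) + 18*(-⅙))) = (6*I)*(-2 + (-66/79 - 3)) = (6*I)*(-2 - 303/79) = (6*I)*(-461/79) = -2766*I/79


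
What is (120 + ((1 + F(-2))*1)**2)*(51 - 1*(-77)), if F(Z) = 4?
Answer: 18560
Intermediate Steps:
(120 + ((1 + F(-2))*1)**2)*(51 - 1*(-77)) = (120 + ((1 + 4)*1)**2)*(51 - 1*(-77)) = (120 + (5*1)**2)*(51 + 77) = (120 + 5**2)*128 = (120 + 25)*128 = 145*128 = 18560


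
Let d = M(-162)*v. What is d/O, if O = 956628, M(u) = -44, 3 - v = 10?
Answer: 77/239157 ≈ 0.00032196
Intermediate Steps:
v = -7 (v = 3 - 1*10 = 3 - 10 = -7)
d = 308 (d = -44*(-7) = 308)
d/O = 308/956628 = 308*(1/956628) = 77/239157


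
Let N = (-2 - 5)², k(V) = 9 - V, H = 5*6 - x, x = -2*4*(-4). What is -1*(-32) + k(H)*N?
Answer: 571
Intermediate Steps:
x = 32 (x = -8*(-4) = 32)
H = -2 (H = 5*6 - 1*32 = 30 - 32 = -2)
N = 49 (N = (-7)² = 49)
-1*(-32) + k(H)*N = -1*(-32) + (9 - 1*(-2))*49 = 32 + (9 + 2)*49 = 32 + 11*49 = 32 + 539 = 571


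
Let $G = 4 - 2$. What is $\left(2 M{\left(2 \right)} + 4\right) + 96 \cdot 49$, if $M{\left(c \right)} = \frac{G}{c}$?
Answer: $4710$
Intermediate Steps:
$G = 2$ ($G = 4 - 2 = 2$)
$M{\left(c \right)} = \frac{2}{c}$
$\left(2 M{\left(2 \right)} + 4\right) + 96 \cdot 49 = \left(2 \cdot \frac{2}{2} + 4\right) + 96 \cdot 49 = \left(2 \cdot 2 \cdot \frac{1}{2} + 4\right) + 4704 = \left(2 \cdot 1 + 4\right) + 4704 = \left(2 + 4\right) + 4704 = 6 + 4704 = 4710$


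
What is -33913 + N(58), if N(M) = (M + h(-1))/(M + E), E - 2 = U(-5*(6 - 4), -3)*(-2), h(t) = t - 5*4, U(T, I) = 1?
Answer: -1966917/58 ≈ -33912.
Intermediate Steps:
h(t) = -20 + t (h(t) = t - 20 = -20 + t)
E = 0 (E = 2 + 1*(-2) = 2 - 2 = 0)
N(M) = (-21 + M)/M (N(M) = (M + (-20 - 1))/(M + 0) = (M - 21)/M = (-21 + M)/M)
-33913 + N(58) = -33913 + (-21 + 58)/58 = -33913 + (1/58)*37 = -33913 + 37/58 = -1966917/58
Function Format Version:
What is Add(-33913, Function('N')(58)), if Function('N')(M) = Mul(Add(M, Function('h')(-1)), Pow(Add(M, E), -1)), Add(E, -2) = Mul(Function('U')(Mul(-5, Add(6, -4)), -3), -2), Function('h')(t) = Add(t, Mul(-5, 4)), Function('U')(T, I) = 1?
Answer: Rational(-1966917, 58) ≈ -33912.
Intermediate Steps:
Function('h')(t) = Add(-20, t) (Function('h')(t) = Add(t, -20) = Add(-20, t))
E = 0 (E = Add(2, Mul(1, -2)) = Add(2, -2) = 0)
Function('N')(M) = Mul(Pow(M, -1), Add(-21, M)) (Function('N')(M) = Mul(Add(M, Add(-20, -1)), Pow(Add(M, 0), -1)) = Mul(Add(M, -21), Pow(M, -1)) = Mul(Add(-21, M), Pow(M, -1)) = Mul(Pow(M, -1), Add(-21, M)))
Add(-33913, Function('N')(58)) = Add(-33913, Mul(Pow(58, -1), Add(-21, 58))) = Add(-33913, Mul(Rational(1, 58), 37)) = Add(-33913, Rational(37, 58)) = Rational(-1966917, 58)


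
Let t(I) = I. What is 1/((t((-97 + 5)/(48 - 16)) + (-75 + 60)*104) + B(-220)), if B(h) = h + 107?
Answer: -8/13407 ≈ -0.00059670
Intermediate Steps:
B(h) = 107 + h
1/((t((-97 + 5)/(48 - 16)) + (-75 + 60)*104) + B(-220)) = 1/(((-97 + 5)/(48 - 16) + (-75 + 60)*104) + (107 - 220)) = 1/((-92/32 - 15*104) - 113) = 1/((-92*1/32 - 1560) - 113) = 1/((-23/8 - 1560) - 113) = 1/(-12503/8 - 113) = 1/(-13407/8) = -8/13407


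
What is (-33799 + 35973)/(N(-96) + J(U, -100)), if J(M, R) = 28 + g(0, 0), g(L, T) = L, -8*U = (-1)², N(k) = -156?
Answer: -1087/64 ≈ -16.984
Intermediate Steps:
U = -⅛ (U = -⅛*(-1)² = -⅛*1 = -⅛ ≈ -0.12500)
J(M, R) = 28 (J(M, R) = 28 + 0 = 28)
(-33799 + 35973)/(N(-96) + J(U, -100)) = (-33799 + 35973)/(-156 + 28) = 2174/(-128) = 2174*(-1/128) = -1087/64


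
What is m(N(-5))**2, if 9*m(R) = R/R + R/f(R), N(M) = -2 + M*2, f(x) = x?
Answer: 4/81 ≈ 0.049383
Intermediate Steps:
N(M) = -2 + 2*M
m(R) = 2/9 (m(R) = (R/R + R/R)/9 = (1 + 1)/9 = (1/9)*2 = 2/9)
m(N(-5))**2 = (2/9)**2 = 4/81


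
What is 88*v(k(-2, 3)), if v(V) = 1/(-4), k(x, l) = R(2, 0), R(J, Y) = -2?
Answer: -22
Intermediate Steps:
k(x, l) = -2
v(V) = -1/4
88*v(k(-2, 3)) = 88*(-1/4) = -22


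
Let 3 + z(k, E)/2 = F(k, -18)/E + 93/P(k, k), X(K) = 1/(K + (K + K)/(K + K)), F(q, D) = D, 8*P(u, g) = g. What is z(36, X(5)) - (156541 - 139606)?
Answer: -51347/3 ≈ -17116.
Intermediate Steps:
P(u, g) = g/8
X(K) = 1/(1 + K) (X(K) = 1/(K + (2*K)/((2*K))) = 1/(K + (2*K)*(1/(2*K))) = 1/(K + 1) = 1/(1 + K))
z(k, E) = -6 - 36/E + 1488/k (z(k, E) = -6 + 2*(-18/E + 93/((k/8))) = -6 + 2*(-18/E + 93*(8/k)) = -6 + 2*(-18/E + 744/k) = -6 + (-36/E + 1488/k) = -6 - 36/E + 1488/k)
z(36, X(5)) - (156541 - 139606) = (-6 - 36/(1/(1 + 5)) + 1488/36) - (156541 - 139606) = (-6 - 36/(1/6) + 1488*(1/36)) - 1*16935 = (-6 - 36/1/6 + 124/3) - 16935 = (-6 - 36*6 + 124/3) - 16935 = (-6 - 216 + 124/3) - 16935 = -542/3 - 16935 = -51347/3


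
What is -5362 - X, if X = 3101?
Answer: -8463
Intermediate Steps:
-5362 - X = -5362 - 1*3101 = -5362 - 3101 = -8463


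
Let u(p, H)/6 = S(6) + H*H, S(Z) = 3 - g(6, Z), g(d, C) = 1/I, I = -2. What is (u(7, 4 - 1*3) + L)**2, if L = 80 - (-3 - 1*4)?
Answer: 12996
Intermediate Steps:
g(d, C) = -1/2 (g(d, C) = 1/(-2) = -1/2)
S(Z) = 7/2 (S(Z) = 3 - 1*(-1/2) = 3 + 1/2 = 7/2)
u(p, H) = 21 + 6*H**2 (u(p, H) = 6*(7/2 + H*H) = 6*(7/2 + H**2) = 21 + 6*H**2)
L = 87 (L = 80 - (-3 - 4) = 80 - 1*(-7) = 80 + 7 = 87)
(u(7, 4 - 1*3) + L)**2 = ((21 + 6*(4 - 1*3)**2) + 87)**2 = ((21 + 6*(4 - 3)**2) + 87)**2 = ((21 + 6*1**2) + 87)**2 = ((21 + 6*1) + 87)**2 = ((21 + 6) + 87)**2 = (27 + 87)**2 = 114**2 = 12996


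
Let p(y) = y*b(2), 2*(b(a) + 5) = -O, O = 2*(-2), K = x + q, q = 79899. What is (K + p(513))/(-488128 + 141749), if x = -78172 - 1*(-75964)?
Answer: -76152/346379 ≈ -0.21985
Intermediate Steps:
x = -2208 (x = -78172 + 75964 = -2208)
K = 77691 (K = -2208 + 79899 = 77691)
O = -4
b(a) = -3 (b(a) = -5 + (-1*(-4))/2 = -5 + (½)*4 = -5 + 2 = -3)
p(y) = -3*y (p(y) = y*(-3) = -3*y)
(K + p(513))/(-488128 + 141749) = (77691 - 3*513)/(-488128 + 141749) = (77691 - 1539)/(-346379) = 76152*(-1/346379) = -76152/346379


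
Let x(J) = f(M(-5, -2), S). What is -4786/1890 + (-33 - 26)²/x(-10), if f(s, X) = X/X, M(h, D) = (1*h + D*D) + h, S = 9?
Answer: 3287152/945 ≈ 3478.5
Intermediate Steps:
M(h, D) = D² + 2*h (M(h, D) = (h + D²) + h = D² + 2*h)
f(s, X) = 1
x(J) = 1
-4786/1890 + (-33 - 26)²/x(-10) = -4786/1890 + (-33 - 26)²/1 = -4786*1/1890 + (-59)²*1 = -2393/945 + 3481*1 = -2393/945 + 3481 = 3287152/945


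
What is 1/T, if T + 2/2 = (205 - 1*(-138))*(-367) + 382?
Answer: -1/125500 ≈ -7.9681e-6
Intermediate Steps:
T = -125500 (T = -1 + ((205 - 1*(-138))*(-367) + 382) = -1 + ((205 + 138)*(-367) + 382) = -1 + (343*(-367) + 382) = -1 + (-125881 + 382) = -1 - 125499 = -125500)
1/T = 1/(-125500) = -1/125500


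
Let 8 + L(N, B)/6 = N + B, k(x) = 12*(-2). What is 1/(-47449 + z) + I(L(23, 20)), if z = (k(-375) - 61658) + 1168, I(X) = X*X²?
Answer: 999845342999/107963 ≈ 9.2610e+6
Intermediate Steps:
k(x) = -24
L(N, B) = -48 + 6*B + 6*N (L(N, B) = -48 + 6*(N + B) = -48 + 6*(B + N) = -48 + (6*B + 6*N) = -48 + 6*B + 6*N)
I(X) = X³
z = -60514 (z = (-24 - 61658) + 1168 = -61682 + 1168 = -60514)
1/(-47449 + z) + I(L(23, 20)) = 1/(-47449 - 60514) + (-48 + 6*20 + 6*23)³ = 1/(-107963) + (-48 + 120 + 138)³ = -1/107963 + 210³ = -1/107963 + 9261000 = 999845342999/107963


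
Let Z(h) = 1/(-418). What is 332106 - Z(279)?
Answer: 138820309/418 ≈ 3.3211e+5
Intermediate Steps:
Z(h) = -1/418
332106 - Z(279) = 332106 - 1*(-1/418) = 332106 + 1/418 = 138820309/418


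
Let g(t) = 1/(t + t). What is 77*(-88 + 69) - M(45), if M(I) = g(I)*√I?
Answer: -1463 - √5/30 ≈ -1463.1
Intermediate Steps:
g(t) = 1/(2*t)
M(I) = 1/(2*√I) (M(I) = (1/(2*I))*√I = 1/(2*√I))
77*(-88 + 69) - M(45) = 77*(-88 + 69) - 1/(2*√45) = 77*(-19) - √5/15/2 = -1463 - √5/30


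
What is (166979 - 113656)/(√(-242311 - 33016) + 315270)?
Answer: 16811142210/99395448227 - 53323*I*√275327/99395448227 ≈ 0.16913 - 0.0002815*I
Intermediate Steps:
(166979 - 113656)/(√(-242311 - 33016) + 315270) = 53323/(√(-275327) + 315270) = 53323/(I*√275327 + 315270) = 53323/(315270 + I*√275327)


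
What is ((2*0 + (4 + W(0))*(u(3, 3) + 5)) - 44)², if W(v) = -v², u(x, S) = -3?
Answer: 1296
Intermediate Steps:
((2*0 + (4 + W(0))*(u(3, 3) + 5)) - 44)² = ((2*0 + (4 - 1*0²)*(-3 + 5)) - 44)² = ((0 + (4 - 1*0)*2) - 44)² = ((0 + (4 + 0)*2) - 44)² = ((0 + 4*2) - 44)² = ((0 + 8) - 44)² = (8 - 44)² = (-36)² = 1296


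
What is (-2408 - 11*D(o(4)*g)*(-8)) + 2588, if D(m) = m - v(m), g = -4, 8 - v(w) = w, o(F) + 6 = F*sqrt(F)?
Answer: -1932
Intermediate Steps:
o(F) = -6 + F**(3/2) (o(F) = -6 + F*sqrt(F) = -6 + F**(3/2))
v(w) = 8 - w
D(m) = -8 + 2*m (D(m) = m - (8 - m) = m + (-8 + m) = -8 + 2*m)
(-2408 - 11*D(o(4)*g)*(-8)) + 2588 = (-2408 - 11*(-8 + 2*((-6 + 4**(3/2))*(-4)))*(-8)) + 2588 = (-2408 - 11*(-8 + 2*((-6 + 8)*(-4)))*(-8)) + 2588 = (-2408 - 11*(-8 + 2*(2*(-4)))*(-8)) + 2588 = (-2408 - 11*(-8 + 2*(-8))*(-8)) + 2588 = (-2408 - 11*(-8 - 16)*(-8)) + 2588 = (-2408 - 11*(-24)*(-8)) + 2588 = (-2408 + 264*(-8)) + 2588 = (-2408 - 2112) + 2588 = -4520 + 2588 = -1932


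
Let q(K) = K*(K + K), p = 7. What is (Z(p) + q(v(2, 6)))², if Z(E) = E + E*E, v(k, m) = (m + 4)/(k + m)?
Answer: 223729/64 ≈ 3495.8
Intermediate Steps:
v(k, m) = (4 + m)/(k + m)
Z(E) = E + E²
q(K) = 2*K² (q(K) = K*(2*K) = 2*K²)
(Z(p) + q(v(2, 6)))² = (7*(1 + 7) + 2*((4 + 6)/(2 + 6))²)² = (7*8 + 2*(10/8)²)² = (56 + 2*((⅛)*10)²)² = (56 + 2*(5/4)²)² = (56 + 2*(25/16))² = (56 + 25/8)² = (473/8)² = 223729/64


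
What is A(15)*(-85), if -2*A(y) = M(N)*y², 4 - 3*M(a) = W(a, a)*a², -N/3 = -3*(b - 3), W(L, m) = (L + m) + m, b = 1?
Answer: 55781250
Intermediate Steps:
W(L, m) = L + 2*m
N = -18 (N = -(-9)*(1 - 3) = -(-9)*(-2) = -3*6 = -18)
M(a) = 4/3 - a³ (M(a) = 4/3 - (a + 2*a)*a²/3 = 4/3 - 3*a*a²/3 = 4/3 - a³)
A(y) = -8750*y²/3 (A(y) = -(4/3 - 1*(-18)³)*y²/2 = -(4/3 - 1*(-5832))*y²/2 = -(4/3 + 5832)*y²/2 = -8750*y²/3)
A(15)*(-85) = -8750/3*15²*(-85) = -8750/3*225*(-85) = -656250*(-85) = 55781250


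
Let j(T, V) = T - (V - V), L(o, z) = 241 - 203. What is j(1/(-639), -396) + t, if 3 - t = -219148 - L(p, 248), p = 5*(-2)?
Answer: 140061770/639 ≈ 2.1919e+5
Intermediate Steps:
p = -10
L(o, z) = 38
j(T, V) = T (j(T, V) = T - 1*0 = T + 0 = T)
t = 219189 (t = 3 - (-219148 - 1*38) = 3 - (-219148 - 38) = 3 - 1*(-219186) = 3 + 219186 = 219189)
j(1/(-639), -396) + t = 1/(-639) + 219189 = -1/639 + 219189 = 140061770/639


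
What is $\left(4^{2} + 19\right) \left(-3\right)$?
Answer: $-105$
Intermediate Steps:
$\left(4^{2} + 19\right) \left(-3\right) = \left(16 + 19\right) \left(-3\right) = 35 \left(-3\right) = -105$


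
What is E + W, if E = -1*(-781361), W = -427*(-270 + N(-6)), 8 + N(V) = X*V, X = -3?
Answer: 892381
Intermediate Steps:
N(V) = -8 - 3*V
W = 111020 (W = -427*(-270 + (-8 - 3*(-6))) = -427*(-270 + (-8 + 18)) = -427*(-270 + 10) = -427*(-260) = 111020)
E = 781361
E + W = 781361 + 111020 = 892381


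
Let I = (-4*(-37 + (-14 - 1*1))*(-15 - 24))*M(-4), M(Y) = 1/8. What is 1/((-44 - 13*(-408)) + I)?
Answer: 1/4246 ≈ 0.00023552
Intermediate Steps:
M(Y) = 1/8
I = -1014 (I = -4*(-37 + (-14 - 1*1))*(-15 - 24)*(1/8) = -4*(-37 + (-14 - 1))*(-39)*(1/8) = -4*(-37 - 15)*(-39)*(1/8) = -(-208)*(-39)*(1/8) = -4*2028*(1/8) = -8112*1/8 = -1014)
1/((-44 - 13*(-408)) + I) = 1/((-44 - 13*(-408)) - 1014) = 1/((-44 + 5304) - 1014) = 1/(5260 - 1014) = 1/4246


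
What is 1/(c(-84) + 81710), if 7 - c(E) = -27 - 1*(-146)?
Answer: 1/81598 ≈ 1.2255e-5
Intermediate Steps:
c(E) = -112 (c(E) = 7 - (-27 - 1*(-146)) = 7 - (-27 + 146) = 7 - 1*119 = 7 - 119 = -112)
1/(c(-84) + 81710) = 1/(-112 + 81710) = 1/81598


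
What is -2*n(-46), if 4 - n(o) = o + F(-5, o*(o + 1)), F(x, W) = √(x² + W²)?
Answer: -100 + 10*√171397 ≈ 4040.0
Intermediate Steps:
F(x, W) = √(W² + x²)
n(o) = 4 - o - √(25 + o²*(1 + o)²) (n(o) = 4 - (o + √((o*(o + 1))² + (-5)²)) = 4 - (o + √((o*(1 + o))² + 25)) = 4 - (o + √(o²*(1 + o)² + 25)) = 4 - (o + √(25 + o²*(1 + o)²)) = 4 + (-o - √(25 + o²*(1 + o)²)) = 4 - o - √(25 + o²*(1 + o)²))
-2*n(-46) = -2*(4 - 1*(-46) - √(25 + (-46)²*(1 - 46)²)) = -2*(4 + 46 - √(25 + 2116*(-45)²)) = -2*(4 + 46 - √(25 + 2116*2025)) = -2*(4 + 46 - √(25 + 4284900)) = -2*(4 + 46 - √4284925) = -2*(4 + 46 - 5*√171397) = -2*(50 - 5*√171397) = -100 + 10*√171397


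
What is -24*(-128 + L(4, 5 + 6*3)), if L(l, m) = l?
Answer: 2976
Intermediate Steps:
-24*(-128 + L(4, 5 + 6*3)) = -24*(-128 + 4) = -24*(-124) = 2976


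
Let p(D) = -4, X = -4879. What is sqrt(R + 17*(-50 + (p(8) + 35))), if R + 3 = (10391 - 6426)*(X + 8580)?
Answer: sqrt(14674139) ≈ 3830.7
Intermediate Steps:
R = 14674462 (R = -3 + (10391 - 6426)*(-4879 + 8580) = -3 + 3965*3701 = -3 + 14674465 = 14674462)
sqrt(R + 17*(-50 + (p(8) + 35))) = sqrt(14674462 + 17*(-50 + (-4 + 35))) = sqrt(14674462 + 17*(-50 + 31)) = sqrt(14674462 + 17*(-19)) = sqrt(14674462 - 323) = sqrt(14674139)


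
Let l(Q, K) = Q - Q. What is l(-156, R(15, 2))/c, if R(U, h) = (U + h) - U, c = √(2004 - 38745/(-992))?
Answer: 0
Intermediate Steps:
c = √125656206/248 (c = √(2004 - 38745*(-1/992)) = √(2004 + 38745/992) = √(2026713/992) = √125656206/248 ≈ 45.200)
R(U, h) = h
l(Q, K) = 0
l(-156, R(15, 2))/c = 0/((√125656206/248)) = 0*(4*√125656206/2026713) = 0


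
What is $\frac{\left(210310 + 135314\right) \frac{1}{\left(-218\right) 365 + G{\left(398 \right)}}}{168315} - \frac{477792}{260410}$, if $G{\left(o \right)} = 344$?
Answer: $- \frac{106190168375572}{57875793471965} \approx -1.8348$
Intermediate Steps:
$\frac{\left(210310 + 135314\right) \frac{1}{\left(-218\right) 365 + G{\left(398 \right)}}}{168315} - \frac{477792}{260410} = \frac{\left(210310 + 135314\right) \frac{1}{\left(-218\right) 365 + 344}}{168315} - \frac{477792}{260410} = \frac{345624}{-79570 + 344} \cdot \frac{1}{168315} - \frac{238896}{130205} = \frac{345624}{-79226} \cdot \frac{1}{168315} - \frac{238896}{130205} = 345624 \left(- \frac{1}{79226}\right) \frac{1}{168315} - \frac{238896}{130205} = \left(- \frac{172812}{39613}\right) \frac{1}{168315} - \frac{238896}{130205} = - \frac{57604}{2222487365} - \frac{238896}{130205} = - \frac{106190168375572}{57875793471965}$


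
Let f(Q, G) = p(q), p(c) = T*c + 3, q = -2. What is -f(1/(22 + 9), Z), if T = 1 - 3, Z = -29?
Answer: -7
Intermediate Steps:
T = -2
p(c) = 3 - 2*c (p(c) = -2*c + 3 = 3 - 2*c)
f(Q, G) = 7 (f(Q, G) = 3 - 2*(-2) = 3 + 4 = 7)
-f(1/(22 + 9), Z) = -1*7 = -7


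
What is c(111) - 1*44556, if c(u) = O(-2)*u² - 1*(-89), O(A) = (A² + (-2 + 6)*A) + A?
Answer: -118393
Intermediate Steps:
O(A) = A² + 5*A (O(A) = (A² + 4*A) + A = A² + 5*A)
c(u) = 89 - 6*u² (c(u) = (-2*(5 - 2))*u² - 1*(-89) = (-2*3)*u² + 89 = -6*u² + 89 = 89 - 6*u²)
c(111) - 1*44556 = (89 - 6*111²) - 1*44556 = (89 - 6*12321) - 44556 = (89 - 73926) - 44556 = -73837 - 44556 = -118393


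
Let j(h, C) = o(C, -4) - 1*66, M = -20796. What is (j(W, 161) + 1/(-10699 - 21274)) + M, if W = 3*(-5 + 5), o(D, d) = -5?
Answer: -667180592/31973 ≈ -20867.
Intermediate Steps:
W = 0 (W = 3*0 = 0)
j(h, C) = -71 (j(h, C) = -5 - 1*66 = -5 - 66 = -71)
(j(W, 161) + 1/(-10699 - 21274)) + M = (-71 + 1/(-10699 - 21274)) - 20796 = (-71 + 1/(-31973)) - 20796 = (-71 - 1/31973) - 20796 = -2270084/31973 - 20796 = -667180592/31973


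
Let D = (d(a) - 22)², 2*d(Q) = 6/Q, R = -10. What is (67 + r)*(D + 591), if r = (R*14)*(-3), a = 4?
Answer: 8123647/16 ≈ 5.0773e+5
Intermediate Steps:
d(Q) = 3/Q (d(Q) = (6/Q)/2 = 3/Q)
D = 7225/16 (D = (3/4 - 22)² = (3*(¼) - 22)² = (¾ - 22)² = (-85/4)² = 7225/16 ≈ 451.56)
r = 420 (r = -10*14*(-3) = -140*(-3) = 420)
(67 + r)*(D + 591) = (67 + 420)*(7225/16 + 591) = 487*(16681/16) = 8123647/16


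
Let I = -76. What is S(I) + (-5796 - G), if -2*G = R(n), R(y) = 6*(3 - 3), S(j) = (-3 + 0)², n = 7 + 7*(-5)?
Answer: -5787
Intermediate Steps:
n = -28 (n = 7 - 35 = -28)
S(j) = 9 (S(j) = (-3)² = 9)
R(y) = 0 (R(y) = 6*0 = 0)
G = 0 (G = -½*0 = 0)
S(I) + (-5796 - G) = 9 + (-5796 - 1*0) = 9 + (-5796 + 0) = 9 - 5796 = -5787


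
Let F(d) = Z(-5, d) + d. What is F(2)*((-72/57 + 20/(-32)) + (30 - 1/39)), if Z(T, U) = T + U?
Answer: -166495/5928 ≈ -28.086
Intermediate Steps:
F(d) = -5 + 2*d (F(d) = (-5 + d) + d = -5 + 2*d)
F(2)*((-72/57 + 20/(-32)) + (30 - 1/39)) = (-5 + 2*2)*((-72/57 + 20/(-32)) + (30 - 1/39)) = (-5 + 4)*((-72*1/57 + 20*(-1/32)) + (30 - 1*1/39)) = -((-24/19 - 5/8) + (30 - 1/39)) = -(-287/152 + 1169/39) = -1*166495/5928 = -166495/5928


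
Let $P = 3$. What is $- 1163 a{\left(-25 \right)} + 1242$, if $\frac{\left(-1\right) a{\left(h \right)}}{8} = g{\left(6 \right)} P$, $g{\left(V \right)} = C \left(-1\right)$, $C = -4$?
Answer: $112890$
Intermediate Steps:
$g{\left(V \right)} = 4$ ($g{\left(V \right)} = \left(-4\right) \left(-1\right) = 4$)
$a{\left(h \right)} = -96$ ($a{\left(h \right)} = - 8 \cdot 4 \cdot 3 = \left(-8\right) 12 = -96$)
$- 1163 a{\left(-25 \right)} + 1242 = \left(-1163\right) \left(-96\right) + 1242 = 111648 + 1242 = 112890$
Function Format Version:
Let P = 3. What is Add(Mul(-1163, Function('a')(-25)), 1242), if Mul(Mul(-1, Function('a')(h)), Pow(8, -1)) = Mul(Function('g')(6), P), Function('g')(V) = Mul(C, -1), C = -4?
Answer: 112890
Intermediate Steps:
Function('g')(V) = 4 (Function('g')(V) = Mul(-4, -1) = 4)
Function('a')(h) = -96 (Function('a')(h) = Mul(-8, Mul(4, 3)) = Mul(-8, 12) = -96)
Add(Mul(-1163, Function('a')(-25)), 1242) = Add(Mul(-1163, -96), 1242) = Add(111648, 1242) = 112890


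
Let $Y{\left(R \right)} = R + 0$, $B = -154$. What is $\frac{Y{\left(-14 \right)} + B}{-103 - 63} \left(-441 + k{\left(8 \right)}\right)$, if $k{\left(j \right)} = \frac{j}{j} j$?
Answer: $- \frac{36372}{83} \approx -438.22$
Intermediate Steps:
$k{\left(j \right)} = j$ ($k{\left(j \right)} = 1 j = j$)
$Y{\left(R \right)} = R$
$\frac{Y{\left(-14 \right)} + B}{-103 - 63} \left(-441 + k{\left(8 \right)}\right) = \frac{-14 - 154}{-103 - 63} \left(-441 + 8\right) = - \frac{168}{-166} \left(-433\right) = \left(-168\right) \left(- \frac{1}{166}\right) \left(-433\right) = \frac{84}{83} \left(-433\right) = - \frac{36372}{83}$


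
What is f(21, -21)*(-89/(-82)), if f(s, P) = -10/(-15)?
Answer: 89/123 ≈ 0.72358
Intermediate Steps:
f(s, P) = 2/3 (f(s, P) = -10*(-1/15) = 2/3)
f(21, -21)*(-89/(-82)) = 2*(-89/(-82))/3 = 2*(-89*(-1/82))/3 = (2/3)*(89/82) = 89/123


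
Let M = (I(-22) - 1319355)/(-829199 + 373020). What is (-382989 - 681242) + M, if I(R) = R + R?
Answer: -485478513950/456179 ≈ -1.0642e+6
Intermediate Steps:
I(R) = 2*R
M = 1319399/456179 (M = (2*(-22) - 1319355)/(-829199 + 373020) = (-44 - 1319355)/(-456179) = -1319399*(-1/456179) = 1319399/456179 ≈ 2.8923)
(-382989 - 681242) + M = (-382989 - 681242) + 1319399/456179 = -1064231 + 1319399/456179 = -485478513950/456179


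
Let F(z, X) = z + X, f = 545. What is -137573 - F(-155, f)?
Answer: -137963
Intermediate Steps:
F(z, X) = X + z
-137573 - F(-155, f) = -137573 - (545 - 155) = -137573 - 1*390 = -137573 - 390 = -137963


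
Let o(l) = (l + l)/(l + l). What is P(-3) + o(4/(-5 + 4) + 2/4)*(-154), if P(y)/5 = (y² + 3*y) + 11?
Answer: -99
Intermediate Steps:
P(y) = 55 + 5*y² + 15*y (P(y) = 5*((y² + 3*y) + 11) = 5*(11 + y² + 3*y) = 55 + 5*y² + 15*y)
o(l) = 1 (o(l) = (2*l)/((2*l)) = (2*l)*(1/(2*l)) = 1)
P(-3) + o(4/(-5 + 4) + 2/4)*(-154) = (55 + 5*(-3)² + 15*(-3)) + 1*(-154) = (55 + 5*9 - 45) - 154 = (55 + 45 - 45) - 154 = 55 - 154 = -99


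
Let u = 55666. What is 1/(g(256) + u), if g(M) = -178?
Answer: 1/55488 ≈ 1.8022e-5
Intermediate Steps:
1/(g(256) + u) = 1/(-178 + 55666) = 1/55488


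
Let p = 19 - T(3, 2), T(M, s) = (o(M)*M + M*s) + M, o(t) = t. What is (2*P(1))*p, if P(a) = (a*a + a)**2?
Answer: 8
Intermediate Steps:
T(M, s) = M + M**2 + M*s (T(M, s) = (M*M + M*s) + M = (M**2 + M*s) + M = M + M**2 + M*s)
p = 1 (p = 19 - 3*(1 + 3 + 2) = 19 - 3*6 = 19 - 1*18 = 19 - 18 = 1)
P(a) = (a + a**2)**2 (P(a) = (a**2 + a)**2 = (a + a**2)**2)
(2*P(1))*p = (2*(1**2*(1 + 1)**2))*1 = (2*(1*2**2))*1 = (2*(1*4))*1 = (2*4)*1 = 8*1 = 8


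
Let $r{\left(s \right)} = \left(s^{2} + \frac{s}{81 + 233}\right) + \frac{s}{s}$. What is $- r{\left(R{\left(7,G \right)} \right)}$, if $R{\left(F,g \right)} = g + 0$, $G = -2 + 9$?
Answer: $- \frac{15707}{314} \approx -50.022$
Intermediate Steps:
$G = 7$
$R{\left(F,g \right)} = g$
$r{\left(s \right)} = 1 + s^{2} + \frac{s}{314}$ ($r{\left(s \right)} = \left(s^{2} + \frac{s}{314}\right) + 1 = 1 + s^{2} + \frac{s}{314}$)
$- r{\left(R{\left(7,G \right)} \right)} = - (1 + 7^{2} + \frac{1}{314} \cdot 7) = - (1 + 49 + \frac{7}{314}) = \left(-1\right) \frac{15707}{314} = - \frac{15707}{314}$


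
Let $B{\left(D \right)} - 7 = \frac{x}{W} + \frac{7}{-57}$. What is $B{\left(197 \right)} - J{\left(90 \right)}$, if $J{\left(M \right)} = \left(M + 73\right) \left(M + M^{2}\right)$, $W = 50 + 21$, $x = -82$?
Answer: $- \frac{5402600432}{4047} \approx -1.335 \cdot 10^{6}$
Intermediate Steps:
$W = 71$
$J{\left(M \right)} = \left(73 + M\right) \left(M + M^{2}\right)$
$B{\left(D \right)} = \frac{23158}{4047}$ ($B{\left(D \right)} = 7 + \left(- \frac{82}{71} + \frac{7}{-57}\right) = 7 + \left(\left(-82\right) \frac{1}{71} + 7 \left(- \frac{1}{57}\right)\right) = 7 - \frac{5171}{4047} = \frac{23158}{4047}$)
$B{\left(197 \right)} - J{\left(90 \right)} = \frac{23158}{4047} - 90 \left(73 + 90^{2} + 74 \cdot 90\right) = \frac{23158}{4047} - 90 \left(73 + 8100 + 6660\right) = \frac{23158}{4047} - 90 \cdot 14833 = \frac{23158}{4047} - 1334970 = - \frac{5402600432}{4047}$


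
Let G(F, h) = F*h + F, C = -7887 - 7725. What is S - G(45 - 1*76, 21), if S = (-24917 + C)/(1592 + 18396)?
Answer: 13591287/19988 ≈ 679.97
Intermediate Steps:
C = -15612
G(F, h) = F + F*h
S = -40529/19988 (S = (-24917 - 15612)/(1592 + 18396) = -40529/19988 ≈ -2.0277)
S - G(45 - 1*76, 21) = -40529/19988 - (45 - 1*76)*(1 + 21) = -40529/19988 - (45 - 76)*22 = -40529/19988 - (-31)*22 = -40529/19988 - 1*(-682) = -40529/19988 + 682 = 13591287/19988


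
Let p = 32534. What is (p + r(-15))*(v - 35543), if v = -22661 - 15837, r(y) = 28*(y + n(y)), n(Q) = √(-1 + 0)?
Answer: -2377752674 - 2073148*I ≈ -2.3778e+9 - 2.0731e+6*I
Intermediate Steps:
n(Q) = I (n(Q) = √(-1) = I)
r(y) = 28*I + 28*y (r(y) = 28*(y + I) = 28*(I + y) = 28*I + 28*y)
v = -38498
(p + r(-15))*(v - 35543) = (32534 + (28*I + 28*(-15)))*(-38498 - 35543) = (32534 + (28*I - 420))*(-74041) = (32534 + (-420 + 28*I))*(-74041) = (32114 + 28*I)*(-74041) = -2377752674 - 2073148*I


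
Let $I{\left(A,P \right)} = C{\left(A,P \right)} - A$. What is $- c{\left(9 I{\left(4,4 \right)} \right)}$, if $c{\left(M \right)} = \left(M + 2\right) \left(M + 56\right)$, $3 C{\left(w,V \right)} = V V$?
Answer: $-952$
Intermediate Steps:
$C{\left(w,V \right)} = \frac{V^{2}}{3}$ ($C{\left(w,V \right)} = \frac{V V}{3} = \frac{V^{2}}{3}$)
$I{\left(A,P \right)} = - A + \frac{P^{2}}{3}$ ($I{\left(A,P \right)} = \frac{P^{2}}{3} - A = - A + \frac{P^{2}}{3}$)
$c{\left(M \right)} = \left(2 + M\right) \left(56 + M\right)$
$- c{\left(9 I{\left(4,4 \right)} \right)} = - (112 + \left(9 \left(\left(-1\right) 4 + \frac{4^{2}}{3}\right)\right)^{2} + 58 \cdot 9 \left(\left(-1\right) 4 + \frac{4^{2}}{3}\right)) = - (112 + \left(9 \left(-4 + \frac{1}{3} \cdot 16\right)\right)^{2} + 58 \cdot 9 \left(-4 + \frac{1}{3} \cdot 16\right)) = - (112 + \left(9 \left(-4 + \frac{16}{3}\right)\right)^{2} + 58 \cdot 9 \left(-4 + \frac{16}{3}\right)) = - (112 + \left(9 \cdot \frac{4}{3}\right)^{2} + 58 \cdot 9 \cdot \frac{4}{3}) = - (112 + 12^{2} + 58 \cdot 12) = - (112 + 144 + 696) = \left(-1\right) 952 = -952$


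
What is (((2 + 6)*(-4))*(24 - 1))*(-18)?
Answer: 13248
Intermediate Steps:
(((2 + 6)*(-4))*(24 - 1))*(-18) = ((8*(-4))*23)*(-18) = -32*23*(-18) = -736*(-18) = 13248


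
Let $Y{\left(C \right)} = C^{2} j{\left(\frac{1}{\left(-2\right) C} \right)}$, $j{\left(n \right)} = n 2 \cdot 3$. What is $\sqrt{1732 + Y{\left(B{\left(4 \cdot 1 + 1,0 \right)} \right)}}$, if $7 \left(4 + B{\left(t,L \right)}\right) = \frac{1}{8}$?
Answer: $\frac{\sqrt{1367254}}{28} \approx 41.761$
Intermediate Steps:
$B{\left(t,L \right)} = - \frac{223}{56}$ ($B{\left(t,L \right)} = -4 + \frac{1}{7 \cdot 8} = -4 + \frac{1}{7} \cdot \frac{1}{8} = -4 + \frac{1}{56} = - \frac{223}{56}$)
$j{\left(n \right)} = 6 n$ ($j{\left(n \right)} = 2 n 3 = 6 n$)
$Y{\left(C \right)} = - 3 C$ ($Y{\left(C \right)} = C^{2} \cdot 6 \frac{1}{\left(-2\right) C} = C^{2} \cdot 6 \left(- \frac{1}{2 C}\right) = C^{2} \left(- \frac{3}{C}\right) = - 3 C$)
$\sqrt{1732 + Y{\left(B{\left(4 \cdot 1 + 1,0 \right)} \right)}} = \sqrt{1732 - - \frac{669}{56}} = \sqrt{1732 + \frac{669}{56}} = \sqrt{\frac{97661}{56}} = \frac{\sqrt{1367254}}{28}$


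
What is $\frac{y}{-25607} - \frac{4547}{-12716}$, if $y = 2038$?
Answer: $\frac{90519821}{325618612} \approx 0.27799$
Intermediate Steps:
$\frac{y}{-25607} - \frac{4547}{-12716} = \frac{2038}{-25607} - \frac{4547}{-12716} = 2038 \left(- \frac{1}{25607}\right) - - \frac{4547}{12716} = - \frac{2038}{25607} + \frac{4547}{12716} = \frac{90519821}{325618612}$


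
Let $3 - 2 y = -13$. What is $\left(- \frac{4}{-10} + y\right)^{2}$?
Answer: $\frac{1764}{25} \approx 70.56$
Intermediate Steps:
$y = 8$ ($y = \frac{3}{2} - - \frac{13}{2} = \frac{3}{2} + \frac{13}{2} = 8$)
$\left(- \frac{4}{-10} + y\right)^{2} = \left(- \frac{4}{-10} + 8\right)^{2} = \left(\left(-4\right) \left(- \frac{1}{10}\right) + 8\right)^{2} = \left(\frac{2}{5} + 8\right)^{2} = \left(\frac{42}{5}\right)^{2} = \frac{1764}{25}$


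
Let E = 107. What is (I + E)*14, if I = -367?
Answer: -3640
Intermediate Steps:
(I + E)*14 = (-367 + 107)*14 = -260*14 = -3640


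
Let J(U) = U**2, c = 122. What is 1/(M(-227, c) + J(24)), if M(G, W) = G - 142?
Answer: 1/207 ≈ 0.0048309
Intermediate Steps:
M(G, W) = -142 + G
1/(M(-227, c) + J(24)) = 1/((-142 - 227) + 24**2) = 1/(-369 + 576) = 1/207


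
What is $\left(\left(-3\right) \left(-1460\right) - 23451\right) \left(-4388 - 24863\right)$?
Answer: $557845821$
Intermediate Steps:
$\left(\left(-3\right) \left(-1460\right) - 23451\right) \left(-4388 - 24863\right) = \left(4380 - 23451\right) \left(-29251\right) = \left(-19071\right) \left(-29251\right) = 557845821$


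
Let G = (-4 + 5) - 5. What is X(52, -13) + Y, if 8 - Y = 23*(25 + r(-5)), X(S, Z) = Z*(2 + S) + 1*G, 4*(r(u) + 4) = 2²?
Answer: -1204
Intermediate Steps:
r(u) = -3 (r(u) = -4 + (¼)*2² = -4 + (¼)*4 = -4 + 1 = -3)
G = -4 (G = 1 - 5 = -4)
X(S, Z) = -4 + Z*(2 + S) (X(S, Z) = Z*(2 + S) + 1*(-4) = Z*(2 + S) - 4 = -4 + Z*(2 + S))
Y = -498 (Y = 8 - 23*(25 - 3) = 8 - 23*22 = 8 - 1*506 = 8 - 506 = -498)
X(52, -13) + Y = (-4 + 2*(-13) + 52*(-13)) - 498 = (-4 - 26 - 676) - 498 = -706 - 498 = -1204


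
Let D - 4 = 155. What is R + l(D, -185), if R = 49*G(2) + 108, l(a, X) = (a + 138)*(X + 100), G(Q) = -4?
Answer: -25333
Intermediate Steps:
D = 159 (D = 4 + 155 = 159)
l(a, X) = (100 + X)*(138 + a) (l(a, X) = (138 + a)*(100 + X) = (100 + X)*(138 + a))
R = -88 (R = 49*(-4) + 108 = -196 + 108 = -88)
R + l(D, -185) = -88 + (13800 + 100*159 + 138*(-185) - 185*159) = -88 + (13800 + 15900 - 25530 - 29415) = -88 - 25245 = -25333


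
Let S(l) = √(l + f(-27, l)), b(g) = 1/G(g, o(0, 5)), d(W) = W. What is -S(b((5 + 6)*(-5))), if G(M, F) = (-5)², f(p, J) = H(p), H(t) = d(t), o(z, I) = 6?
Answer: -I*√674/5 ≈ -5.1923*I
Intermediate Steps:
H(t) = t
f(p, J) = p
G(M, F) = 25
b(g) = 1/25
S(l) = √(-27 + l) (S(l) = √(l - 27) = √(-27 + l))
-S(b((5 + 6)*(-5))) = -√(-27 + 1/25) = -√(-674/25) = -I*√674/5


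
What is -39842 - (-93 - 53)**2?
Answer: -61158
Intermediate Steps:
-39842 - (-93 - 53)**2 = -39842 - 1*(-146)**2 = -39842 - 1*21316 = -39842 - 21316 = -61158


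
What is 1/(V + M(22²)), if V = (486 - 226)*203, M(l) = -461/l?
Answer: 484/25545059 ≈ 1.8947e-5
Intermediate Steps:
V = 52780 (V = 260*203 = 52780)
1/(V + M(22²)) = 1/(52780 - 461/(22²)) = 1/(52780 - 461/484) = 1/(25545059/484) = 484/25545059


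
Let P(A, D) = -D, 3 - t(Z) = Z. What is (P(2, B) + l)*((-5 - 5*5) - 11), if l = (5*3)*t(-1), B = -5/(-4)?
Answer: -9635/4 ≈ -2408.8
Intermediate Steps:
t(Z) = 3 - Z
B = 5/4 (B = -5*(-¼) = 5/4 ≈ 1.2500)
l = 60 (l = (5*3)*(3 - 1*(-1)) = 15*(3 + 1) = 15*4 = 60)
(P(2, B) + l)*((-5 - 5*5) - 11) = (-1*5/4 + 60)*((-5 - 5*5) - 11) = (-5/4 + 60)*((-5 - 25) - 11) = 235*(-30 - 11)/4 = (235/4)*(-41) = -9635/4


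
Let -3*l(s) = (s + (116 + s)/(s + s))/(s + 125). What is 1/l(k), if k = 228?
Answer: -60363/13039 ≈ -4.6294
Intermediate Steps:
l(s) = -(s + (116 + s)/(2*s))/(3*(125 + s)) (l(s) = -(s + (116 + s)/(s + s))/(3*(s + 125)) = -(s + (116 + s)/((2*s)))/(3*(125 + s)) = -(s + (116 + s)*(1/(2*s)))/(3*(125 + s)) = -(s + (116 + s)/(2*s))/(3*(125 + s)))
1/l(k) = 1/((⅙)*(-116 - 1*228 - 2*228²)/(228*(125 + 228))) = 1/((⅙)*(1/228)*(-116 - 228 - 2*51984)/353) = 1/((⅙)*(1/228)*(1/353)*(-116 - 228 - 103968)) = 1/((⅙)*(1/228)*(1/353)*(-104312)) = 1/(-13039/60363) = -60363/13039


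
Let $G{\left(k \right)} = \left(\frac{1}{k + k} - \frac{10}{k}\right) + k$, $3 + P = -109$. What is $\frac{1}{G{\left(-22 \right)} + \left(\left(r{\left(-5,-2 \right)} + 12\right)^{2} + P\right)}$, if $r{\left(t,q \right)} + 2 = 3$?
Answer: $\frac{44}{1559} \approx 0.028223$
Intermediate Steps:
$P = -112$ ($P = -3 - 109 = -112$)
$r{\left(t,q \right)} = 1$ ($r{\left(t,q \right)} = -2 + 3 = 1$)
$G{\left(k \right)} = k - \frac{19}{2 k}$ ($G{\left(k \right)} = \left(\frac{1}{2 k} - \frac{10}{k}\right) + k = - \frac{19}{2 k} + k = k - \frac{19}{2 k}$)
$\frac{1}{G{\left(-22 \right)} + \left(\left(r{\left(-5,-2 \right)} + 12\right)^{2} + P\right)} = \frac{1}{\left(-22 - \frac{19}{2 \left(-22\right)}\right) - \left(112 - \left(1 + 12\right)^{2}\right)} = \frac{1}{\left(-22 - - \frac{19}{44}\right) - \left(112 - 13^{2}\right)} = \frac{1}{\left(-22 + \frac{19}{44}\right) + \left(169 - 112\right)} = \frac{1}{- \frac{949}{44} + 57} = \frac{1}{\frac{1559}{44}} = \frac{44}{1559}$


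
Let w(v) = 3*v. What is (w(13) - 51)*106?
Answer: -1272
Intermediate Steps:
(w(13) - 51)*106 = (3*13 - 51)*106 = (39 - 51)*106 = -12*106 = -1272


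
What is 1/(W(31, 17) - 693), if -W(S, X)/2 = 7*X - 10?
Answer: -1/911 ≈ -0.0010977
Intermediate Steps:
W(S, X) = 20 - 14*X (W(S, X) = -2*(7*X - 10) = -2*(-10 + 7*X) = 20 - 14*X)
1/(W(31, 17) - 693) = 1/((20 - 14*17) - 693) = 1/((20 - 238) - 693) = 1/(-218 - 693) = 1/(-911) = -1/911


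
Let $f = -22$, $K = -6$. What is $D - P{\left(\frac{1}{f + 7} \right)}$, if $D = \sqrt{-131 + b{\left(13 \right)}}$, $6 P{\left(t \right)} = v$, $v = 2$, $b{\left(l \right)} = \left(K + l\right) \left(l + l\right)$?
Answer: $- \frac{1}{3} + \sqrt{51} \approx 6.8081$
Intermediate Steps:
$b{\left(l \right)} = 2 l \left(-6 + l\right)$ ($b{\left(l \right)} = \left(-6 + l\right) \left(l + l\right) = \left(-6 + l\right) 2 l = 2 l \left(-6 + l\right)$)
$P{\left(t \right)} = \frac{1}{3}$ ($P{\left(t \right)} = \frac{1}{6} \cdot 2 = \frac{1}{3}$)
$D = \sqrt{51}$ ($D = \sqrt{-131 + 2 \cdot 13 \left(-6 + 13\right)} = \sqrt{-131 + 2 \cdot 13 \cdot 7} = \sqrt{-131 + 182} = \sqrt{51} \approx 7.1414$)
$D - P{\left(\frac{1}{f + 7} \right)} = \sqrt{51} - \frac{1}{3} = - \frac{1}{3} + \sqrt{51}$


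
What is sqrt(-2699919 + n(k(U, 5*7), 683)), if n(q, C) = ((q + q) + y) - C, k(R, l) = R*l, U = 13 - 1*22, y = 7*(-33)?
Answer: I*sqrt(2701463) ≈ 1643.6*I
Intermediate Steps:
y = -231
U = -9 (U = 13 - 22 = -9)
n(q, C) = -231 - C + 2*q (n(q, C) = ((q + q) - 231) - C = (2*q - 231) - C = (-231 + 2*q) - C = -231 - C + 2*q)
sqrt(-2699919 + n(k(U, 5*7), 683)) = sqrt(-2699919 + (-231 - 1*683 + 2*(-45*7))) = sqrt(-2699919 + (-231 - 683 + 2*(-9*35))) = sqrt(-2699919 + (-231 - 683 + 2*(-315))) = sqrt(-2699919 + (-231 - 683 - 630)) = sqrt(-2699919 - 1544) = sqrt(-2701463) = I*sqrt(2701463)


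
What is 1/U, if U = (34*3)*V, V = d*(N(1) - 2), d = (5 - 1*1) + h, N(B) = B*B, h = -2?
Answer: -1/204 ≈ -0.0049020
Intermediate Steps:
N(B) = B**2
d = 2 (d = (5 - 1*1) - 2 = (5 - 1) - 2 = 4 - 2 = 2)
V = -2 (V = 2*(1**2 - 2) = 2*(1 - 2) = 2*(-1) = -2)
U = -204 (U = (34*3)*(-2) = 102*(-2) = -204)
1/U = 1/(-204) = -1/204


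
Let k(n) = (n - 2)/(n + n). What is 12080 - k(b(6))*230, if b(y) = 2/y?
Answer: 12655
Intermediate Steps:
k(n) = (-2 + n)/(2*n) (k(n) = (-2 + n)/((2*n)) = (-2 + n)*(1/(2*n)) = (-2 + n)/(2*n))
12080 - k(b(6))*230 = 12080 - (-2 + 2/6)/(2*((2/6)))*230 = 12080 - (-2 + 2*(⅙))/(2*((2*(⅙))))*230 = 12080 - (-2 + ⅓)/(2*(⅓))*230 = 12080 - (½)*3*(-5/3)*230 = 12080 - (-5)*230/2 = 12080 - 1*(-575) = 12080 + 575 = 12655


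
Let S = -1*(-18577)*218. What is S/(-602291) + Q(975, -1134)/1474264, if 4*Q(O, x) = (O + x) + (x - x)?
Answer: -23881910594285/3551743755296 ≈ -6.7240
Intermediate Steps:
S = 4049786 (S = 18577*218 = 4049786)
Q(O, x) = O/4 + x/4 (Q(O, x) = ((O + x) + (x - x))/4 = ((O + x) + 0)/4 = (O + x)/4 = O/4 + x/4)
S/(-602291) + Q(975, -1134)/1474264 = 4049786/(-602291) + ((¼)*975 + (¼)*(-1134))/1474264 = 4049786*(-1/602291) + (975/4 - 567/2)*(1/1474264) = -4049786/602291 - 159/4*1/1474264 = -4049786/602291 - 159/5897056 = -23881910594285/3551743755296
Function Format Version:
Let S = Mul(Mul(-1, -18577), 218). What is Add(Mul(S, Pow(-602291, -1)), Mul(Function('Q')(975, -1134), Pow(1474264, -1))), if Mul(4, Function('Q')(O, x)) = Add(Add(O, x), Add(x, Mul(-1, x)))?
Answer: Rational(-23881910594285, 3551743755296) ≈ -6.7240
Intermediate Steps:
S = 4049786 (S = Mul(18577, 218) = 4049786)
Function('Q')(O, x) = Add(Mul(Rational(1, 4), O), Mul(Rational(1, 4), x)) (Function('Q')(O, x) = Mul(Rational(1, 4), Add(Add(O, x), Add(x, Mul(-1, x)))) = Mul(Rational(1, 4), Add(Add(O, x), 0)) = Mul(Rational(1, 4), Add(O, x)) = Add(Mul(Rational(1, 4), O), Mul(Rational(1, 4), x)))
Add(Mul(S, Pow(-602291, -1)), Mul(Function('Q')(975, -1134), Pow(1474264, -1))) = Add(Mul(4049786, Pow(-602291, -1)), Mul(Add(Mul(Rational(1, 4), 975), Mul(Rational(1, 4), -1134)), Pow(1474264, -1))) = Add(Mul(4049786, Rational(-1, 602291)), Mul(Add(Rational(975, 4), Rational(-567, 2)), Rational(1, 1474264))) = Add(Rational(-4049786, 602291), Mul(Rational(-159, 4), Rational(1, 1474264))) = Add(Rational(-4049786, 602291), Rational(-159, 5897056)) = Rational(-23881910594285, 3551743755296)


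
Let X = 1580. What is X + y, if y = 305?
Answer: 1885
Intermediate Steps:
X + y = 1580 + 305 = 1885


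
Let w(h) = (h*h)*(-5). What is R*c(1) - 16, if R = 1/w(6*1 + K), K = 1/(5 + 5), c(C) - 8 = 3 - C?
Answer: -59736/3721 ≈ -16.054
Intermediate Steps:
c(C) = 11 - C (c(C) = 8 + (3 - C) = 11 - C)
K = ⅒ (K = 1/10 = ⅒ ≈ 0.10000)
w(h) = -5*h² (w(h) = h²*(-5) = -5*h²)
R = -20/3721 (R = 1/(-5*(6*1 + ⅒)²) = 1/(-5*(6 + ⅒)²) = 1/(-5*(61/10)²) = 1/(-5*3721/100) = 1/(-3721/20) = -20/3721 ≈ -0.0053749)
R*c(1) - 16 = -20*(11 - 1*1)/3721 - 16 = -20*(11 - 1)/3721 - 16 = -20/3721*10 - 16 = -200/3721 - 16 = -59736/3721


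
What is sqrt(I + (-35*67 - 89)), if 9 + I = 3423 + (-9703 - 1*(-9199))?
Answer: 2*sqrt(119) ≈ 21.817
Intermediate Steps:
I = 2910 (I = -9 + (3423 + (-9703 - 1*(-9199))) = -9 + (3423 + (-9703 + 9199)) = -9 + (3423 - 504) = -9 + 2919 = 2910)
sqrt(I + (-35*67 - 89)) = sqrt(2910 + (-35*67 - 89)) = sqrt(2910 + (-2345 - 89)) = sqrt(2910 - 2434) = sqrt(476) = 2*sqrt(119)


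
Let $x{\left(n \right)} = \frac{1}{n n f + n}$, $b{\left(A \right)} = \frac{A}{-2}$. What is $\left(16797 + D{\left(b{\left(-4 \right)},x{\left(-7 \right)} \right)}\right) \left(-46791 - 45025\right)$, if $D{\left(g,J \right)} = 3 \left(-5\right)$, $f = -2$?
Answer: $-1540856112$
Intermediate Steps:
$b{\left(A \right)} = - \frac{A}{2}$ ($b{\left(A \right)} = A \left(- \frac{1}{2}\right) = - \frac{A}{2}$)
$x{\left(n \right)} = \frac{1}{n - 2 n^{2}}$ ($x{\left(n \right)} = \frac{1}{n n \left(-2\right) + n} = \frac{1}{n^{2} \left(-2\right) + n} = \frac{1}{- 2 n^{2} + n} = \frac{1}{n - 2 n^{2}}$)
$D{\left(g,J \right)} = -15$
$\left(16797 + D{\left(b{\left(-4 \right)},x{\left(-7 \right)} \right)}\right) \left(-46791 - 45025\right) = \left(16797 - 15\right) \left(-46791 - 45025\right) = 16782 \left(-91816\right) = -1540856112$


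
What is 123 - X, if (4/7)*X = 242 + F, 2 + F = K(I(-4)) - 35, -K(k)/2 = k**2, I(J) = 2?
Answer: -887/4 ≈ -221.75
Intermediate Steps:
K(k) = -2*k**2
F = -45 (F = -2 + (-2*2**2 - 35) = -2 + (-2*4 - 35) = -2 + (-8 - 35) = -2 - 43 = -45)
X = 1379/4 (X = 7*(242 - 45)/4 = (7/4)*197 = 1379/4 ≈ 344.75)
123 - X = 123 - 1*1379/4 = 123 - 1379/4 = -887/4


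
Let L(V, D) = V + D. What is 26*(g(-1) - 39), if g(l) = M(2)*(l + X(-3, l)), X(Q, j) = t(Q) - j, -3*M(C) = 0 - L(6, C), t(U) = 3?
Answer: -806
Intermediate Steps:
L(V, D) = D + V
M(C) = 2 + C/3 (M(C) = -(0 - (C + 6))/3 = -(0 - (6 + C))/3 = -(0 + (-6 - C))/3 = -(-6 - C)/3 = 2 + C/3)
X(Q, j) = 3 - j
g(l) = 8 (g(l) = (2 + (⅓)*2)*(l + (3 - l)) = (2 + ⅔)*3 = (8/3)*3 = 8)
26*(g(-1) - 39) = 26*(8 - 39) = 26*(-31) = -806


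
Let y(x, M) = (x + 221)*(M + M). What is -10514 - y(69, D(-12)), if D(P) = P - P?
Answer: -10514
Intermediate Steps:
D(P) = 0
y(x, M) = 2*M*(221 + x) (y(x, M) = (221 + x)*(2*M) = 2*M*(221 + x))
-10514 - y(69, D(-12)) = -10514 - 2*0*(221 + 69) = -10514 - 2*0*290 = -10514 - 1*0 = -10514 + 0 = -10514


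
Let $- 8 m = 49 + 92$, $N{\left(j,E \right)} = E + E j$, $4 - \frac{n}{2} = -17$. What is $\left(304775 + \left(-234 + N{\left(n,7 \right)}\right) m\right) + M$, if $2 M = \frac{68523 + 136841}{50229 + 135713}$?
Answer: $\frac{225804005891}{743768} \approx 3.0359 \cdot 10^{5}$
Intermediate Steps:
$n = 42$ ($n = 8 - -34 = 8 + 34 = 42$)
$m = - \frac{141}{8}$ ($m = - \frac{49 + 92}{8} = \left(- \frac{1}{8}\right) 141 = - \frac{141}{8} \approx -17.625$)
$M = \frac{51341}{92971}$ ($M = \frac{\left(68523 + 136841\right) \frac{1}{50229 + 135713}}{2} = \frac{205364 \cdot \frac{1}{185942}}{2} = \frac{1}{2} \cdot \frac{102682}{92971} = \frac{51341}{92971} \approx 0.55223$)
$\left(304775 + \left(-234 + N{\left(n,7 \right)}\right) m\right) + M = \left(304775 + \left(-234 + 7 \left(1 + 42\right)\right) \left(- \frac{141}{8}\right)\right) + \frac{51341}{92971} = \left(304775 + \left(-234 + 7 \cdot 43\right) \left(- \frac{141}{8}\right)\right) + \frac{51341}{92971} = \left(304775 + \left(-234 + 301\right) \left(- \frac{141}{8}\right)\right) + \frac{51341}{92971} = \left(304775 + 67 \left(- \frac{141}{8}\right)\right) + \frac{51341}{92971} = \left(304775 - \frac{9447}{8}\right) + \frac{51341}{92971} = \frac{2428753}{8} + \frac{51341}{92971} = \frac{225804005891}{743768}$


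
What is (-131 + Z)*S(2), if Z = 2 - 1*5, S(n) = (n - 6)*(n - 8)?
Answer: -3216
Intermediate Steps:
S(n) = (-8 + n)*(-6 + n) (S(n) = (-6 + n)*(-8 + n) = (-8 + n)*(-6 + n))
Z = -3 (Z = 2 - 5 = -3)
(-131 + Z)*S(2) = (-131 - 3)*(48 + 2**2 - 14*2) = -134*(48 + 4 - 28) = -134*24 = -3216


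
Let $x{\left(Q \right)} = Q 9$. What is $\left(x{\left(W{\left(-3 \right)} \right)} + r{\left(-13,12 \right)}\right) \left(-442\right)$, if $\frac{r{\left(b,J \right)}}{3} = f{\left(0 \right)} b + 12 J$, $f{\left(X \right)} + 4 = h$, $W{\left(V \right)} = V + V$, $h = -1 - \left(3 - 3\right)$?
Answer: $-253266$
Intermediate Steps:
$h = -1$ ($h = -1 - 0 = -1 + 0 = -1$)
$W{\left(V \right)} = 2 V$
$x{\left(Q \right)} = 9 Q$
$f{\left(X \right)} = -5$ ($f{\left(X \right)} = -4 - 1 = -5$)
$r{\left(b,J \right)} = - 15 b + 36 J$ ($r{\left(b,J \right)} = 3 \left(- 5 b + 12 J\right) = - 15 b + 36 J$)
$\left(x{\left(W{\left(-3 \right)} \right)} + r{\left(-13,12 \right)}\right) \left(-442\right) = \left(9 \cdot 2 \left(-3\right) + \left(\left(-15\right) \left(-13\right) + 36 \cdot 12\right)\right) \left(-442\right) = \left(9 \left(-6\right) + \left(195 + 432\right)\right) \left(-442\right) = \left(-54 + 627\right) \left(-442\right) = 573 \left(-442\right) = -253266$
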